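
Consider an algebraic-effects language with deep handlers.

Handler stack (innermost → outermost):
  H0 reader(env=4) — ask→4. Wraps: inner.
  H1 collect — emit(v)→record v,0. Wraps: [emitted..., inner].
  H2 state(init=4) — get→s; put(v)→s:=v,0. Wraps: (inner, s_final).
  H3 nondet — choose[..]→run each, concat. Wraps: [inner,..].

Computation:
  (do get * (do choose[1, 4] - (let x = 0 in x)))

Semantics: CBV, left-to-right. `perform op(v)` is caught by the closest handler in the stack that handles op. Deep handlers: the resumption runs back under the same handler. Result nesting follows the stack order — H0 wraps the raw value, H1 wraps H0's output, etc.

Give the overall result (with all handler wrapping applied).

Answer: [([4], 4), ([16], 4)]

Working:
get @ H2 ⇒ 4
choose[1, 4] @ H3
  branch[0] choose=1:
    H0 returns 4
    H1 returns [4]
    H2 returns ([4], 4)
    H3 returns [([4], 4)]
  branch[1] choose=4:
    H0 returns 16
    H1 returns [16]
    H2 returns ([16], 4)
    H3 returns [([16], 4)]
= [([4], 4), ([16], 4)]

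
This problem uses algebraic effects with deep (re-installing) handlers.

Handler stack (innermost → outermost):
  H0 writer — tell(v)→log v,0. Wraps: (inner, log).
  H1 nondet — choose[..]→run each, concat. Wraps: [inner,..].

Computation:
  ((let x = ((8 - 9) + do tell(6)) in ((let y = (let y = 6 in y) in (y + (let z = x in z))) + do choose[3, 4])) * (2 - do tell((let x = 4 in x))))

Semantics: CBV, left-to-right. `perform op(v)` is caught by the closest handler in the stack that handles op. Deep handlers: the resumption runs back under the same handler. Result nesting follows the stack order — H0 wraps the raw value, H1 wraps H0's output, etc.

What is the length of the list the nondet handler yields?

Working:
tell(6) @ H0 ⇒ log+=6
choose[3, 4] @ H1
  branch[0] choose=3:
    tell(4) @ H0 ⇒ log+=4
    H0 returns (16, (6, 4))
    H1 returns [(16, (6, 4))]
  branch[1] choose=4:
    tell(4) @ H0 ⇒ log+=4
    H0 returns (18, (6, 4))
    H1 returns [(18, (6, 4))]
= [(16, (6, 4)), (18, (6, 4))]

Answer: 2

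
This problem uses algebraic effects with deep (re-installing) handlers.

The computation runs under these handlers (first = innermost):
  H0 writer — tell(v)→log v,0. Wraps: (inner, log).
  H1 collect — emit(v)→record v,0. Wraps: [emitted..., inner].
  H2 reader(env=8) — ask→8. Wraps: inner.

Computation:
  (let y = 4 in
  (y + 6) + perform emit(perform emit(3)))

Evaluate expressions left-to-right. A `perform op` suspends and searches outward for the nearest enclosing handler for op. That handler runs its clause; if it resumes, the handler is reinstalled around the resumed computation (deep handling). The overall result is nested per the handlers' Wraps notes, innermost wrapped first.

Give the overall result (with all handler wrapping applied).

Evaluation trace:
emit(3) @ H1 ⇒ out+=3
emit(0) @ H1 ⇒ out+=0
H0 returns (10, ())
H1 returns [3, 0, (10, ())]
H2 returns [3, 0, (10, ())]
= [3, 0, (10, ())]

Answer: [3, 0, (10, ())]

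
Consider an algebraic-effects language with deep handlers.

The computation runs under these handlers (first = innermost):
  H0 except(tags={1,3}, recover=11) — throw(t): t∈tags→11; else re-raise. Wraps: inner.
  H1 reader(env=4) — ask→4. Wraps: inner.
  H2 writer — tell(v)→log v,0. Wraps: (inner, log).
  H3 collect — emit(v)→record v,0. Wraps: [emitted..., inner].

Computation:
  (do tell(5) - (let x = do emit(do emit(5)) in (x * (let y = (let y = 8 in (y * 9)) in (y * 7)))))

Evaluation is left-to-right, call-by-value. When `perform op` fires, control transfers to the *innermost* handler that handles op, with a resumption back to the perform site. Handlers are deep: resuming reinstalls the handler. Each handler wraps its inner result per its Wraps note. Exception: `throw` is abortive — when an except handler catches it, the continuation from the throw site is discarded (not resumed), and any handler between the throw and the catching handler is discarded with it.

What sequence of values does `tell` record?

Working:
tell(5) @ H2 ⇒ log+=5
emit(5) @ H3 ⇒ out+=5
emit(0) @ H3 ⇒ out+=0
H0 returns 0
H1 returns 0
H2 returns (0, (5))
H3 returns [5, 0, (0, (5))]
= [5, 0, (0, (5))]

Answer: (5)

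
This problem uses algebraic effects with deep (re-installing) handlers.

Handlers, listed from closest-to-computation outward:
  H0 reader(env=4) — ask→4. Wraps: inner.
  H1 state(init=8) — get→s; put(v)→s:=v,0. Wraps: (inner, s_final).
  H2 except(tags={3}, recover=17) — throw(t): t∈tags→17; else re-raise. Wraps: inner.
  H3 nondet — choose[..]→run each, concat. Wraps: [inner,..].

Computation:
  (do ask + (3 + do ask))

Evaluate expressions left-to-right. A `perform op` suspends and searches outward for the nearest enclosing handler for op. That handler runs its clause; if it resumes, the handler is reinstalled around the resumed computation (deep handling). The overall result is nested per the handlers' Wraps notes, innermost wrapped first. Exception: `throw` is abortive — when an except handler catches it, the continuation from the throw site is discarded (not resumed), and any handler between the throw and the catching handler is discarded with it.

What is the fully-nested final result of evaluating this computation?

Working:
ask @ H0 ⇒ 4
ask @ H0 ⇒ 4
H0 returns 11
H1 returns (11, 8)
H2 returns (11, 8)
H3 returns [(11, 8)]
= [(11, 8)]

Answer: [(11, 8)]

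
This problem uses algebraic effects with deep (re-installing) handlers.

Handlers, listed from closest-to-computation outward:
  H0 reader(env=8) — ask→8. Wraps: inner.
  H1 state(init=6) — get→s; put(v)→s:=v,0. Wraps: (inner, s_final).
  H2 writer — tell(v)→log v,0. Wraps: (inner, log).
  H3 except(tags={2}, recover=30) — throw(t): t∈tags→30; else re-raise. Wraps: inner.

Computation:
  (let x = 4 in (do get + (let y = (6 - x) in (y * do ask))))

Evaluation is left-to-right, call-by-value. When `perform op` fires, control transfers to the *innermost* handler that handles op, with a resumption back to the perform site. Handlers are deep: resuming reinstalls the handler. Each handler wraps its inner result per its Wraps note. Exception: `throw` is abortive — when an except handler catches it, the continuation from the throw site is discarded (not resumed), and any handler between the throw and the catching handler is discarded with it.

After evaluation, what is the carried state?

Working:
get @ H1 ⇒ 6
ask @ H0 ⇒ 8
H0 returns 22
H1 returns (22, 6)
H2 returns ((22, 6), ())
H3 returns ((22, 6), ())
= ((22, 6), ())

Answer: 6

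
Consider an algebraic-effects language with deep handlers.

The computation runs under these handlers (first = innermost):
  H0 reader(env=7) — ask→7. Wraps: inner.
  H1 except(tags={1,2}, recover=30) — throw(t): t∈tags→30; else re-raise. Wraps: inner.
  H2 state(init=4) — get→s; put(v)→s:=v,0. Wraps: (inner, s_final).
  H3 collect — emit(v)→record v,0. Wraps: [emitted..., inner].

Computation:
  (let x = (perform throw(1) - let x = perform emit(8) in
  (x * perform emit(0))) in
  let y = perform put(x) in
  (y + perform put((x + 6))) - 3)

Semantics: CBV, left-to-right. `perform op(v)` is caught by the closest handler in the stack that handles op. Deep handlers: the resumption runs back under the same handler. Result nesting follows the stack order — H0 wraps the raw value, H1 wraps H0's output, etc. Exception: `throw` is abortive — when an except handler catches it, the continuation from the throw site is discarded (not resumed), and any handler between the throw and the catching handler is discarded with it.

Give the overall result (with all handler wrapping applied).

Answer: [(30, 4)]

Step-by-step:
throw(1) @ H1 caught ⇒ 30
H2 returns (30, 4)
H3 returns [(30, 4)]
= [(30, 4)]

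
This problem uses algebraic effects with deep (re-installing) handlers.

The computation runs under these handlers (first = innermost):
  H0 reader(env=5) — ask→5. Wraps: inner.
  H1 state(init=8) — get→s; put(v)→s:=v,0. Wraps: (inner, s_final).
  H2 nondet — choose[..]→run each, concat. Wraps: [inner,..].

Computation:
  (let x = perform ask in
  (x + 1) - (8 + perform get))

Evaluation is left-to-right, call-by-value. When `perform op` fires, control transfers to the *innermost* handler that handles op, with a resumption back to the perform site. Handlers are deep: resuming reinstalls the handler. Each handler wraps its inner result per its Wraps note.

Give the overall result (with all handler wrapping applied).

Answer: [(-10, 8)]

Evaluation trace:
ask @ H0 ⇒ 5
get @ H1 ⇒ 8
H0 returns -10
H1 returns (-10, 8)
H2 returns [(-10, 8)]
= [(-10, 8)]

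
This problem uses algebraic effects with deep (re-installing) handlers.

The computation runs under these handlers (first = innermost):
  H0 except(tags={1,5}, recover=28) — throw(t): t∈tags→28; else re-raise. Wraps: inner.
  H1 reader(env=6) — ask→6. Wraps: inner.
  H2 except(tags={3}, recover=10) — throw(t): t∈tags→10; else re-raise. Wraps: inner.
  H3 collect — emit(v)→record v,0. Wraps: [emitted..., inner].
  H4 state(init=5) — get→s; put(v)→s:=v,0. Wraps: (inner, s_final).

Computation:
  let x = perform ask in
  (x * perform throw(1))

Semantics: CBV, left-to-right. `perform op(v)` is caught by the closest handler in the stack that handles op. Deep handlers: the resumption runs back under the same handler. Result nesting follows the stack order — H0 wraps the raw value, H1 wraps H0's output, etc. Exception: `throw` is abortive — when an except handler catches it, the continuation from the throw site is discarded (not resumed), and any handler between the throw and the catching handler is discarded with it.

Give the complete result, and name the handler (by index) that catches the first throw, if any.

Answer: ([28], 5) ; first throw caught by: H0

Working:
ask @ H1 ⇒ 6
throw(1) @ H0 caught ⇒ 28
H1 returns 28
H2 returns 28
H3 returns [28]
H4 returns ([28], 5)
= ([28], 5)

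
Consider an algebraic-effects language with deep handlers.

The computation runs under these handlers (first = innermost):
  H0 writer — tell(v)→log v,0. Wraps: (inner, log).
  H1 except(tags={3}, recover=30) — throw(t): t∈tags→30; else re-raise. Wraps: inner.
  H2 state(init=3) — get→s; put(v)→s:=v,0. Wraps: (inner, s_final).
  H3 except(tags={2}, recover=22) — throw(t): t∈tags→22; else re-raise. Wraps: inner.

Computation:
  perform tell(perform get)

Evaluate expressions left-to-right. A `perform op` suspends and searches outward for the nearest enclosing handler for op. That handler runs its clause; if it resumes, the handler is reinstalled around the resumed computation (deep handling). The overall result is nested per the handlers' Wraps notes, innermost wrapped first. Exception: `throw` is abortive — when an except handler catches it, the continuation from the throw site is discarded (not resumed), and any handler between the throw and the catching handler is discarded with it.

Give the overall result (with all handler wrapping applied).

Step-by-step:
get @ H2 ⇒ 3
tell(3) @ H0 ⇒ log+=3
H0 returns (0, (3))
H1 returns (0, (3))
H2 returns ((0, (3)), 3)
H3 returns ((0, (3)), 3)
= ((0, (3)), 3)

Answer: ((0, (3)), 3)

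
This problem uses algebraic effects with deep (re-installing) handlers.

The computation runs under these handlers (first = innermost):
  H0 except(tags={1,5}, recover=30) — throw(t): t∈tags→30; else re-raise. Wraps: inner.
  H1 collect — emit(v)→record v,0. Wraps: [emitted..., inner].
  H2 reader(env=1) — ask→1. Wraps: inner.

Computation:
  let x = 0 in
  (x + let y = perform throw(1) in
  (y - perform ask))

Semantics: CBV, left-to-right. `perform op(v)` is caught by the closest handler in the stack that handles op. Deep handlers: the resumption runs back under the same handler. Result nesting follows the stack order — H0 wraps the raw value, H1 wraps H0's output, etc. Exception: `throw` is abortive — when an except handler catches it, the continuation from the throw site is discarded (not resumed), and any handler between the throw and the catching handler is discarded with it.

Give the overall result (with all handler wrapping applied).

Answer: [30]

Working:
throw(1) @ H0 caught ⇒ 30
H1 returns [30]
H2 returns [30]
= [30]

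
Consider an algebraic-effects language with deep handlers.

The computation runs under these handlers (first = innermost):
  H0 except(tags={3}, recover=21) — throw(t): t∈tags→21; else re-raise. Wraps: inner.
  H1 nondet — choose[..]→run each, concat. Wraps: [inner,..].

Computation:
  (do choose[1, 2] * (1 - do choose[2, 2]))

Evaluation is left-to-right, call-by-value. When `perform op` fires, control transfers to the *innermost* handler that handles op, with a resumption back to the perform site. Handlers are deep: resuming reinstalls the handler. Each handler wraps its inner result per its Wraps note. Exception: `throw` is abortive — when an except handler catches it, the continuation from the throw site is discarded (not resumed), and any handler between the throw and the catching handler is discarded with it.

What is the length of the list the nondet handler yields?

Answer: 4

Step-by-step:
choose[1, 2] @ H1
  branch[0] choose=1:
    choose[2, 2] @ H1
      branch[0] choose=2:
        H0 returns -1
        H1 returns [-1]
      branch[1] choose=2:
        H0 returns -1
        H1 returns [-1]
  branch[1] choose=2:
    choose[2, 2] @ H1
      branch[0] choose=2:
        H0 returns -2
        H1 returns [-2]
      branch[1] choose=2:
        H0 returns -2
        H1 returns [-2]
= [-1, -1, -2, -2]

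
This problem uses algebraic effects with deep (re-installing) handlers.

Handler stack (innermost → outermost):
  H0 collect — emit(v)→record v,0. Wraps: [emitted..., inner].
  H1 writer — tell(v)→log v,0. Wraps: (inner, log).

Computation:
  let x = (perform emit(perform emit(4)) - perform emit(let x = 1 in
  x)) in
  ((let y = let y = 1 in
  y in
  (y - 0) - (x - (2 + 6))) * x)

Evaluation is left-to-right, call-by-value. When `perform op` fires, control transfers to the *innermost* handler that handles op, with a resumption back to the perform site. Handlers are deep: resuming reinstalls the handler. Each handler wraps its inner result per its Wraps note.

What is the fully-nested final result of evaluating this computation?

Answer: ([4, 0, 1, 0], ())

Step-by-step:
emit(4) @ H0 ⇒ out+=4
emit(0) @ H0 ⇒ out+=0
emit(1) @ H0 ⇒ out+=1
H0 returns [4, 0, 1, 0]
H1 returns ([4, 0, 1, 0], ())
= ([4, 0, 1, 0], ())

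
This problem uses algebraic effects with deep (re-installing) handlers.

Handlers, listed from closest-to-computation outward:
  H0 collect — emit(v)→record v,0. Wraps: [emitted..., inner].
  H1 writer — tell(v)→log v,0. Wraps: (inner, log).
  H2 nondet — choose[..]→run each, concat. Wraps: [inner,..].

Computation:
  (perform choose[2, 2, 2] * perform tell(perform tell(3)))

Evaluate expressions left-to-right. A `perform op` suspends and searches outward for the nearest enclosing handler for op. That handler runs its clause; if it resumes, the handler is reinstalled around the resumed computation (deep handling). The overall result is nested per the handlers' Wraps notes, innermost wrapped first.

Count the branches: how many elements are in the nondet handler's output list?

Answer: 3

Step-by-step:
choose[2, 2, 2] @ H2
  branch[0] choose=2:
    tell(3) @ H1 ⇒ log+=3
    tell(0) @ H1 ⇒ log+=0
    H0 returns [0]
    H1 returns ([0], (3, 0))
    H2 returns [([0], (3, 0))]
  branch[1] choose=2:
    tell(3) @ H1 ⇒ log+=3
    tell(0) @ H1 ⇒ log+=0
    H0 returns [0]
    H1 returns ([0], (3, 0))
    H2 returns [([0], (3, 0))]
  branch[2] choose=2:
    tell(3) @ H1 ⇒ log+=3
    tell(0) @ H1 ⇒ log+=0
    H0 returns [0]
    H1 returns ([0], (3, 0))
    H2 returns [([0], (3, 0))]
= [([0], (3, 0)), ([0], (3, 0)), ([0], (3, 0))]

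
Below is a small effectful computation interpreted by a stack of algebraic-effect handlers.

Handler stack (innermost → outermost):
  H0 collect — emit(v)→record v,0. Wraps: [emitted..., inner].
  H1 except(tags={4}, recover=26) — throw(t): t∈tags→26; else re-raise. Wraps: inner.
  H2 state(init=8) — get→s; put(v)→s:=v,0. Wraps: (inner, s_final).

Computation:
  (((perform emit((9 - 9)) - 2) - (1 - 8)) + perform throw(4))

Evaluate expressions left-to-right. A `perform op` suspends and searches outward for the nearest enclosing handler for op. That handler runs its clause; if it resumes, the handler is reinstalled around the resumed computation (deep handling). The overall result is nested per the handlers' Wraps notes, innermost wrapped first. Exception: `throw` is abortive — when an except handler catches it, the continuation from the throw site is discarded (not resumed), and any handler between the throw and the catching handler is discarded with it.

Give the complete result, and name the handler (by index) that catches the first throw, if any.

Working:
emit(0) @ H0 ⇒ out+=0
throw(4) @ H1 caught ⇒ 26
H2 returns (26, 8)
= (26, 8)

Answer: (26, 8) ; first throw caught by: H1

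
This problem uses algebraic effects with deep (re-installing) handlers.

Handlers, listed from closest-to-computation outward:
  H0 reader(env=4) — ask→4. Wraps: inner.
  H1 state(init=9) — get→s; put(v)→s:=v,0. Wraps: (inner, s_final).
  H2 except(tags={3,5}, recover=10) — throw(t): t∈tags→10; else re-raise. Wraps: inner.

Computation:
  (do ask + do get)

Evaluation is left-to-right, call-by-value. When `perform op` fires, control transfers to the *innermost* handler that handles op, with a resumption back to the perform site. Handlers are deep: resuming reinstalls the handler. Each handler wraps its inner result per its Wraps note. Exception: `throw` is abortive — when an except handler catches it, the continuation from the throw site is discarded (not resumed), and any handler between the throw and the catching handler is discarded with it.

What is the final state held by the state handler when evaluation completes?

Evaluation trace:
ask @ H0 ⇒ 4
get @ H1 ⇒ 9
H0 returns 13
H1 returns (13, 9)
H2 returns (13, 9)
= (13, 9)

Answer: 9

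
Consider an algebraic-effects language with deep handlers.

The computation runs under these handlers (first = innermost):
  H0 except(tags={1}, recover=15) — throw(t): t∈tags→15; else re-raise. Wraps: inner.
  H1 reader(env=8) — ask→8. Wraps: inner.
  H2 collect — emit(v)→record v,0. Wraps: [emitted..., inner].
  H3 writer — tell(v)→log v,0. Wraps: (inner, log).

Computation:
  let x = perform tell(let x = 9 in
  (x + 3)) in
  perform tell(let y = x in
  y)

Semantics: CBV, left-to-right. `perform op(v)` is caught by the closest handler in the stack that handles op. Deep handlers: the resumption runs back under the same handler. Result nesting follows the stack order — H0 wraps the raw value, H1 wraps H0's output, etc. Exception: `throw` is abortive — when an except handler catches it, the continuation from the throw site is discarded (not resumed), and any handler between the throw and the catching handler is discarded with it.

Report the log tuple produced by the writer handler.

Evaluation trace:
tell(12) @ H3 ⇒ log+=12
tell(0) @ H3 ⇒ log+=0
H0 returns 0
H1 returns 0
H2 returns [0]
H3 returns ([0], (12, 0))
= ([0], (12, 0))

Answer: (12, 0)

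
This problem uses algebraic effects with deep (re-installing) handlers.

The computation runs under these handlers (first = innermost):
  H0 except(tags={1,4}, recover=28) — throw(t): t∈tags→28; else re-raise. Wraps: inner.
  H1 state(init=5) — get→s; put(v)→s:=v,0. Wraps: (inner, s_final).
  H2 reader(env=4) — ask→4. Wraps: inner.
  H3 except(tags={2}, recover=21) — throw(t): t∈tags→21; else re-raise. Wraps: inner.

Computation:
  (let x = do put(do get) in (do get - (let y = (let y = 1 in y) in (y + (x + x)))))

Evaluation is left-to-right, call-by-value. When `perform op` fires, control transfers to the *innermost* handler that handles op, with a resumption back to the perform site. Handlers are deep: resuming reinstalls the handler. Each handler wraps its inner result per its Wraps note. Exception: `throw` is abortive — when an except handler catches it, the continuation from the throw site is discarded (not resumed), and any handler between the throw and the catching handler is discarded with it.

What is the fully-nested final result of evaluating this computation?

Step-by-step:
get @ H1 ⇒ 5
put(5) @ H1 ⇒ s:=5
get @ H1 ⇒ 5
H0 returns 4
H1 returns (4, 5)
H2 returns (4, 5)
H3 returns (4, 5)
= (4, 5)

Answer: (4, 5)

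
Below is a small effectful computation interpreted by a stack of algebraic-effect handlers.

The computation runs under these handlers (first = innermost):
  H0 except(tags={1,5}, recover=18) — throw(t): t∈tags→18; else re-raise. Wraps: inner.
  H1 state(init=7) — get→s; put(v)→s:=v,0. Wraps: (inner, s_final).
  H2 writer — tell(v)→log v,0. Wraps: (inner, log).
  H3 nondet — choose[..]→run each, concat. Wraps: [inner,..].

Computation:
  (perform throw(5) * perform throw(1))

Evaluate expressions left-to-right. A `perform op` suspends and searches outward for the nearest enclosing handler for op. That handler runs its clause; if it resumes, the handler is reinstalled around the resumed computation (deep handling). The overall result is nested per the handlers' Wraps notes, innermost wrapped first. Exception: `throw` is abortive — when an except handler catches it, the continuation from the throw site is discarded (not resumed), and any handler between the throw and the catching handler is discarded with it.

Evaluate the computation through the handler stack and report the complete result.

Evaluation trace:
throw(5) @ H0 caught ⇒ 18
H1 returns (18, 7)
H2 returns ((18, 7), ())
H3 returns [((18, 7), ())]
= [((18, 7), ())]

Answer: [((18, 7), ())]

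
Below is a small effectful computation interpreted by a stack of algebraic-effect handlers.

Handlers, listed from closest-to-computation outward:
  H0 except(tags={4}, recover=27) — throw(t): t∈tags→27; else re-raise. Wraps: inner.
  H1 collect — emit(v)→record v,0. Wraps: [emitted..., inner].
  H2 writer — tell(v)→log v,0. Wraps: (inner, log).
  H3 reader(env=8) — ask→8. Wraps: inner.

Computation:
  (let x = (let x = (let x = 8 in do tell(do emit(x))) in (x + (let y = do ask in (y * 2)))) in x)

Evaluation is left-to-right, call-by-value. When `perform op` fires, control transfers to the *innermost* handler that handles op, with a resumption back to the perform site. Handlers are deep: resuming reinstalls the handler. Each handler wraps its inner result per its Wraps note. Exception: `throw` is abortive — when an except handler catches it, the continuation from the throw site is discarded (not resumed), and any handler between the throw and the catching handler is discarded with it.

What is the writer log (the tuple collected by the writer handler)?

Evaluation trace:
emit(8) @ H1 ⇒ out+=8
tell(0) @ H2 ⇒ log+=0
ask @ H3 ⇒ 8
H0 returns 16
H1 returns [8, 16]
H2 returns ([8, 16], (0))
H3 returns ([8, 16], (0))
= ([8, 16], (0))

Answer: (0)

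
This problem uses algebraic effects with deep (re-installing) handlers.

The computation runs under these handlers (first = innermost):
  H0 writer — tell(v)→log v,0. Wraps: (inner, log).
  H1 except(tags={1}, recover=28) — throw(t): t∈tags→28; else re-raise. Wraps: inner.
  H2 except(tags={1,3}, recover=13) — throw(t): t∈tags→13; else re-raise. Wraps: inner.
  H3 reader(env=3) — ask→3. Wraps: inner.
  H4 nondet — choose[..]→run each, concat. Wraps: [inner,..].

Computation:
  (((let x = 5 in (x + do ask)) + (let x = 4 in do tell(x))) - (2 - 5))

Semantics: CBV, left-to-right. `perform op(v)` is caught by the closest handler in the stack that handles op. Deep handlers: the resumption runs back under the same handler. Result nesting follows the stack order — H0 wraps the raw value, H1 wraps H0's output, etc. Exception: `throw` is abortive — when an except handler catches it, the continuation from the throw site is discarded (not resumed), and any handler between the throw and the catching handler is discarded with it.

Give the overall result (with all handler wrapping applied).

Answer: [(11, (4))]

Working:
ask @ H3 ⇒ 3
tell(4) @ H0 ⇒ log+=4
H0 returns (11, (4))
H1 returns (11, (4))
H2 returns (11, (4))
H3 returns (11, (4))
H4 returns [(11, (4))]
= [(11, (4))]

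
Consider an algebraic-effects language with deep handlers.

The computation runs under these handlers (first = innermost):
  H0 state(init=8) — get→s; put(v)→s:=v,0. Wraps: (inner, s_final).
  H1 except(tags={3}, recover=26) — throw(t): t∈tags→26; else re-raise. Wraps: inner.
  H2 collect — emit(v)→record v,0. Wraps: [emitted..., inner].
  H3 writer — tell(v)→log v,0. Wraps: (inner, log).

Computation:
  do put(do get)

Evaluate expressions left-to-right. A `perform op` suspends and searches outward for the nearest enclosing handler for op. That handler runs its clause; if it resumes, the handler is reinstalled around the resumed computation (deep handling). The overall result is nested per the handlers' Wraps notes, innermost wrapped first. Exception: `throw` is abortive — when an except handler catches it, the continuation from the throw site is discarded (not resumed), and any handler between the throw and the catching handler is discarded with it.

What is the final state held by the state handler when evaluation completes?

Answer: 8

Working:
get @ H0 ⇒ 8
put(8) @ H0 ⇒ s:=8
H0 returns (0, 8)
H1 returns (0, 8)
H2 returns [(0, 8)]
H3 returns ([(0, 8)], ())
= ([(0, 8)], ())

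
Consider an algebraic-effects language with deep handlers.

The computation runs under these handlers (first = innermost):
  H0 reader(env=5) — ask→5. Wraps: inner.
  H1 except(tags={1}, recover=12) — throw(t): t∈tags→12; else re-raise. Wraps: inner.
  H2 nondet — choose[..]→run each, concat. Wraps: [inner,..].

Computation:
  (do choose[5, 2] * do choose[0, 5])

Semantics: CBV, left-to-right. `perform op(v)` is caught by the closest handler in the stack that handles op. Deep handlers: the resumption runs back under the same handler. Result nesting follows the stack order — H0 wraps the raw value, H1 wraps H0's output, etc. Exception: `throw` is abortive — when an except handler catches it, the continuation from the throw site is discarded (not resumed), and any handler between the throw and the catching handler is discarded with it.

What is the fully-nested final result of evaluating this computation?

Answer: [0, 25, 0, 10]

Working:
choose[5, 2] @ H2
  branch[0] choose=5:
    choose[0, 5] @ H2
      branch[0] choose=0:
        H0 returns 0
        H1 returns 0
        H2 returns [0]
      branch[1] choose=5:
        H0 returns 25
        H1 returns 25
        H2 returns [25]
  branch[1] choose=2:
    choose[0, 5] @ H2
      branch[0] choose=0:
        H0 returns 0
        H1 returns 0
        H2 returns [0]
      branch[1] choose=5:
        H0 returns 10
        H1 returns 10
        H2 returns [10]
= [0, 25, 0, 10]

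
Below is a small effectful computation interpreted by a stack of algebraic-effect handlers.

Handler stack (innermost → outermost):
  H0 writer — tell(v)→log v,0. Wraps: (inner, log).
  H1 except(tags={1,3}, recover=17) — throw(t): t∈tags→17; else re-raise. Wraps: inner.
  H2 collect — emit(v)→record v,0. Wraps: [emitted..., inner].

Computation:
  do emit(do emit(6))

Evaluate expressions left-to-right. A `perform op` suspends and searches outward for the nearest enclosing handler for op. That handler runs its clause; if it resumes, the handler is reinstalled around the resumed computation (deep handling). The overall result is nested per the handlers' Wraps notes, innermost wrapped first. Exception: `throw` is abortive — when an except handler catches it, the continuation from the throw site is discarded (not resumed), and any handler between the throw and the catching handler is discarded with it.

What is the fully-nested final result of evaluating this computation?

Answer: [6, 0, (0, ())]

Evaluation trace:
emit(6) @ H2 ⇒ out+=6
emit(0) @ H2 ⇒ out+=0
H0 returns (0, ())
H1 returns (0, ())
H2 returns [6, 0, (0, ())]
= [6, 0, (0, ())]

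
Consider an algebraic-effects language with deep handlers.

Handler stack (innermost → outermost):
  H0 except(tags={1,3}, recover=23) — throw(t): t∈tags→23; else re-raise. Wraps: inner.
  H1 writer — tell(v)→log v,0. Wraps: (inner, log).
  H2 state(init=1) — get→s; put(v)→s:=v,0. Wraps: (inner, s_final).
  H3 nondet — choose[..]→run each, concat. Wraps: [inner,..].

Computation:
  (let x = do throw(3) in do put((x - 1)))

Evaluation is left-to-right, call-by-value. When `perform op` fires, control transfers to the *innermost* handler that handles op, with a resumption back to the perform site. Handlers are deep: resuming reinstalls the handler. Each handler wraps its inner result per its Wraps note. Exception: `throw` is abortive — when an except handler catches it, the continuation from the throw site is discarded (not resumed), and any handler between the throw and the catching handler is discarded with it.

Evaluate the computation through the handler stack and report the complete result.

Answer: [((23, ()), 1)]

Step-by-step:
throw(3) @ H0 caught ⇒ 23
H1 returns (23, ())
H2 returns ((23, ()), 1)
H3 returns [((23, ()), 1)]
= [((23, ()), 1)]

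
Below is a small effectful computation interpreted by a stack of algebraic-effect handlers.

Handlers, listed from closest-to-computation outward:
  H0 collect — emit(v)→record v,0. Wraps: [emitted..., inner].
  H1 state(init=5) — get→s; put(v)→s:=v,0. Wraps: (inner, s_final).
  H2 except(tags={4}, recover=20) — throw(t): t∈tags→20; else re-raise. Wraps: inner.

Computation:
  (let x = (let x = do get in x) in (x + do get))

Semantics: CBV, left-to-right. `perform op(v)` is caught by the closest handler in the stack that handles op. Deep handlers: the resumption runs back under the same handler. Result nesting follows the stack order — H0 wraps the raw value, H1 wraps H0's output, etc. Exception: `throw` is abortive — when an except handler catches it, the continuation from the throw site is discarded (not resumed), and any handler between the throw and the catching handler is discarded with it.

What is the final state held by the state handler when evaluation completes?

Answer: 5

Working:
get @ H1 ⇒ 5
get @ H1 ⇒ 5
H0 returns [10]
H1 returns ([10], 5)
H2 returns ([10], 5)
= ([10], 5)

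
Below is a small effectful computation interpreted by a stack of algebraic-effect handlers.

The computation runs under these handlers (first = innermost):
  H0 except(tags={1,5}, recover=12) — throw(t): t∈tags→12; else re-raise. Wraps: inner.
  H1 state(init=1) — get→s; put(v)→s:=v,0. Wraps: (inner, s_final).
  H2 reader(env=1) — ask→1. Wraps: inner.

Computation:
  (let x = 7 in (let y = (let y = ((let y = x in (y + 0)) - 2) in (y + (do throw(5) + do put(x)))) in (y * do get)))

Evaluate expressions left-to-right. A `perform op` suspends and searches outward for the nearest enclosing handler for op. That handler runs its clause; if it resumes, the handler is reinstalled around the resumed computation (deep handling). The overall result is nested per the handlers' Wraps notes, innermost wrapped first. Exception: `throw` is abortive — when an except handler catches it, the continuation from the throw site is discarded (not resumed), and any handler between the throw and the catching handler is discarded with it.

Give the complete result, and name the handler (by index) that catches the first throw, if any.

Answer: (12, 1) ; first throw caught by: H0

Working:
throw(5) @ H0 caught ⇒ 12
H1 returns (12, 1)
H2 returns (12, 1)
= (12, 1)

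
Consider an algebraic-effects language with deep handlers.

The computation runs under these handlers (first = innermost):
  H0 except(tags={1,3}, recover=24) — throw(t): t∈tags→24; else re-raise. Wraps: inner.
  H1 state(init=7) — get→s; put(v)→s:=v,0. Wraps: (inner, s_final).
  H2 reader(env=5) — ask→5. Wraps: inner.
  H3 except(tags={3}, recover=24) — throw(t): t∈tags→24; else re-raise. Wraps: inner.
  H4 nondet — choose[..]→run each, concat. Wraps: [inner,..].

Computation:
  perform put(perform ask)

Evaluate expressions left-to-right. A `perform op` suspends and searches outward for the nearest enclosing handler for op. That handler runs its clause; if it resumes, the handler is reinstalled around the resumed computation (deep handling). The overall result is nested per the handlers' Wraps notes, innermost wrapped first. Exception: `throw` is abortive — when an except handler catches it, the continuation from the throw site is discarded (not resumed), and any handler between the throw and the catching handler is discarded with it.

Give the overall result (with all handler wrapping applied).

Answer: [(0, 5)]

Evaluation trace:
ask @ H2 ⇒ 5
put(5) @ H1 ⇒ s:=5
H0 returns 0
H1 returns (0, 5)
H2 returns (0, 5)
H3 returns (0, 5)
H4 returns [(0, 5)]
= [(0, 5)]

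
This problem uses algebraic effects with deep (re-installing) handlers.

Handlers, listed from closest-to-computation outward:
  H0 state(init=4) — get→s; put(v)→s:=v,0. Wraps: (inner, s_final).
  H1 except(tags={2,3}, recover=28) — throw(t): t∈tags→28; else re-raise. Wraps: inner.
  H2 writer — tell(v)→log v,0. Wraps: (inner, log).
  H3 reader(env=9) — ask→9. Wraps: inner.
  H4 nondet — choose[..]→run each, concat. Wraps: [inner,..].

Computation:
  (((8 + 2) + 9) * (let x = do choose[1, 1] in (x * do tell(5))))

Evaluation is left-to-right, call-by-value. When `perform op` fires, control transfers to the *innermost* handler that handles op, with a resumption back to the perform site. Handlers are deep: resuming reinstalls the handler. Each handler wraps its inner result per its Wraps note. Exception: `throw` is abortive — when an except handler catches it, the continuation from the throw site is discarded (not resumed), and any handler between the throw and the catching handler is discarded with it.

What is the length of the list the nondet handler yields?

Answer: 2

Working:
choose[1, 1] @ H4
  branch[0] choose=1:
    tell(5) @ H2 ⇒ log+=5
    H0 returns (0, 4)
    H1 returns (0, 4)
    H2 returns ((0, 4), (5))
    H3 returns ((0, 4), (5))
    H4 returns [((0, 4), (5))]
  branch[1] choose=1:
    tell(5) @ H2 ⇒ log+=5
    H0 returns (0, 4)
    H1 returns (0, 4)
    H2 returns ((0, 4), (5))
    H3 returns ((0, 4), (5))
    H4 returns [((0, 4), (5))]
= [((0, 4), (5)), ((0, 4), (5))]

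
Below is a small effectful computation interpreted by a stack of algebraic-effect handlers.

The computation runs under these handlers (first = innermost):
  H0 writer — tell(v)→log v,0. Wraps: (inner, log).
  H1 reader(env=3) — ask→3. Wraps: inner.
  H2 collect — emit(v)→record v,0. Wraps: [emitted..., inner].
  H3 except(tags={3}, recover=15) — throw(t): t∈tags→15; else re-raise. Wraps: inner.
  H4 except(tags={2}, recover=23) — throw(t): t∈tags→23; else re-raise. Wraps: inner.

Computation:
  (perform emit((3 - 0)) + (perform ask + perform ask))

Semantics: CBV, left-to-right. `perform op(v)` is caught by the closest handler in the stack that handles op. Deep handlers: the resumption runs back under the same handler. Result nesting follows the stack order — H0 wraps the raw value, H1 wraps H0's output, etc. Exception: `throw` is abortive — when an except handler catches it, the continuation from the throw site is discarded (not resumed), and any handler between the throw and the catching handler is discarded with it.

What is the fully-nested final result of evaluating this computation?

Answer: [3, (6, ())]

Working:
emit(3) @ H2 ⇒ out+=3
ask @ H1 ⇒ 3
ask @ H1 ⇒ 3
H0 returns (6, ())
H1 returns (6, ())
H2 returns [3, (6, ())]
H3 returns [3, (6, ())]
H4 returns [3, (6, ())]
= [3, (6, ())]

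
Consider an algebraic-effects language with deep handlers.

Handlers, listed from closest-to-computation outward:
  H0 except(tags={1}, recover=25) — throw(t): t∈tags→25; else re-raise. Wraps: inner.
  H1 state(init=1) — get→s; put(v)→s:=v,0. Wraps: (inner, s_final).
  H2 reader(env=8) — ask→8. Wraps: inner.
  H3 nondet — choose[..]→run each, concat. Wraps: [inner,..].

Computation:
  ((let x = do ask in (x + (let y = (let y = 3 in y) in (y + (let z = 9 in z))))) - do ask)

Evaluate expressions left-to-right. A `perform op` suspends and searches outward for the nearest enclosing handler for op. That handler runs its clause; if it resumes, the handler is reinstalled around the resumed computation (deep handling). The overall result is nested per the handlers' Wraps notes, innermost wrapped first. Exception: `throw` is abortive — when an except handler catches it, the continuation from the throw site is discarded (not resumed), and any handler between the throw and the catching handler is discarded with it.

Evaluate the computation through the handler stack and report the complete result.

Answer: [(12, 1)]

Evaluation trace:
ask @ H2 ⇒ 8
ask @ H2 ⇒ 8
H0 returns 12
H1 returns (12, 1)
H2 returns (12, 1)
H3 returns [(12, 1)]
= [(12, 1)]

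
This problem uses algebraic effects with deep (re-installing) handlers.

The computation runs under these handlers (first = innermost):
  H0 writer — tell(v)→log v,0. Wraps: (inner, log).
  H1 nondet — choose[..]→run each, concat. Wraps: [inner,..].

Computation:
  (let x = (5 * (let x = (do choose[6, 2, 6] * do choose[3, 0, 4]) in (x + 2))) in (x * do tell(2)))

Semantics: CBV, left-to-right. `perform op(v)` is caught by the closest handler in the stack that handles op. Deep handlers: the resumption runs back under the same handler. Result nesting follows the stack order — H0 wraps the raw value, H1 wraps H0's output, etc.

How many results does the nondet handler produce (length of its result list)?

Answer: 9

Working:
choose[6, 2, 6] @ H1
  branch[0] choose=6:
    choose[3, 0, 4] @ H1
      branch[0] choose=3:
        tell(2) @ H0 ⇒ log+=2
        H0 returns (0, (2))
        H1 returns [(0, (2))]
      branch[1] choose=0:
        tell(2) @ H0 ⇒ log+=2
        H0 returns (0, (2))
        H1 returns [(0, (2))]
      branch[2] choose=4:
        tell(2) @ H0 ⇒ log+=2
        H0 returns (0, (2))
        H1 returns [(0, (2))]
  branch[1] choose=2:
    choose[3, 0, 4] @ H1
      branch[0] choose=3:
        tell(2) @ H0 ⇒ log+=2
        H0 returns (0, (2))
        H1 returns [(0, (2))]
      branch[1] choose=0:
        tell(2) @ H0 ⇒ log+=2
        H0 returns (0, (2))
        H1 returns [(0, (2))]
      branch[2] choose=4:
        tell(2) @ H0 ⇒ log+=2
        H0 returns (0, (2))
        H1 returns [(0, (2))]
  branch[2] choose=6:
    choose[3, 0, 4] @ H1
      branch[0] choose=3:
        tell(2) @ H0 ⇒ log+=2
        H0 returns (0, (2))
        H1 returns [(0, (2))]
      branch[1] choose=0:
        tell(2) @ H0 ⇒ log+=2
        H0 returns (0, (2))
        H1 returns [(0, (2))]
      branch[2] choose=4:
        tell(2) @ H0 ⇒ log+=2
        H0 returns (0, (2))
        H1 returns [(0, (2))]
= [(0, (2)), (0, (2)), (0, (2)), (0, (2)), (0, (2)), (0, (2)), (0, (2)), (0, (2)), (0, (2))]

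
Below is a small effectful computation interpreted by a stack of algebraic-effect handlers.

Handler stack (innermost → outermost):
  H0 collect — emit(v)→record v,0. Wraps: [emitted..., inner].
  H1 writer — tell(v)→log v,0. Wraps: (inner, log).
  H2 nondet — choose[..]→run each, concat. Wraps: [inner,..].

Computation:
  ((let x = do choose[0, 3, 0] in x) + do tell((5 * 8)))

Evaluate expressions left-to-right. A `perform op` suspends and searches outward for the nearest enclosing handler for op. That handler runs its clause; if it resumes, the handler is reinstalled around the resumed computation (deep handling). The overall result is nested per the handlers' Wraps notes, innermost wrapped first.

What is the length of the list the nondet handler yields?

Step-by-step:
choose[0, 3, 0] @ H2
  branch[0] choose=0:
    tell(40) @ H1 ⇒ log+=40
    H0 returns [0]
    H1 returns ([0], (40))
    H2 returns [([0], (40))]
  branch[1] choose=3:
    tell(40) @ H1 ⇒ log+=40
    H0 returns [3]
    H1 returns ([3], (40))
    H2 returns [([3], (40))]
  branch[2] choose=0:
    tell(40) @ H1 ⇒ log+=40
    H0 returns [0]
    H1 returns ([0], (40))
    H2 returns [([0], (40))]
= [([0], (40)), ([3], (40)), ([0], (40))]

Answer: 3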